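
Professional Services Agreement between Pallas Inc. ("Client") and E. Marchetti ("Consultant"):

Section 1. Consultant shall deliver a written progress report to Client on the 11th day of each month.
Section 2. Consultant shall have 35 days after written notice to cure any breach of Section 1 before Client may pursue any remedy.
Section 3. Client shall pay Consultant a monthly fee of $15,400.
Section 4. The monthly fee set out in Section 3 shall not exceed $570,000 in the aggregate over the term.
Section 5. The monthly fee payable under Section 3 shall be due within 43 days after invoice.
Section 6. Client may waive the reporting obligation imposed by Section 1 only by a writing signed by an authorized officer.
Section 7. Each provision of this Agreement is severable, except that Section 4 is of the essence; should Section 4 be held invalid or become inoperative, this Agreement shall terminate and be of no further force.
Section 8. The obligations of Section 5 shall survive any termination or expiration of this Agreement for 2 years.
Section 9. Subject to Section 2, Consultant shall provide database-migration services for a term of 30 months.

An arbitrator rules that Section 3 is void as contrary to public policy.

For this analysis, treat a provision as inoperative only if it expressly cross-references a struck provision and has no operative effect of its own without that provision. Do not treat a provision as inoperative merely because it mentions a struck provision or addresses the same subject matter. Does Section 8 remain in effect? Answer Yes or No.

No

Section 3 is struck. The whole of Section 4 is the aggregate cap on the monthly fee, defined by reference to Section 3, so Section 4 cannot stand once Section 3 is removed. Section 5 does nothing except set the payment deadline for the monthly fee by reference to Section 3; with Section 3 gone it has no independent effect and is inoperative. The only function of Section 8 is the survival period for Section 5, so it cannot stand once Section 5 is removed. Section 7 makes Section 4 an essential term, and Section 4 has been rendered inoperative by the cascade; under Section 7, the entire Agreement is therefore void. No provision of the Agreement survives. Section 8 is among the inoperative provisions, so the answer is no.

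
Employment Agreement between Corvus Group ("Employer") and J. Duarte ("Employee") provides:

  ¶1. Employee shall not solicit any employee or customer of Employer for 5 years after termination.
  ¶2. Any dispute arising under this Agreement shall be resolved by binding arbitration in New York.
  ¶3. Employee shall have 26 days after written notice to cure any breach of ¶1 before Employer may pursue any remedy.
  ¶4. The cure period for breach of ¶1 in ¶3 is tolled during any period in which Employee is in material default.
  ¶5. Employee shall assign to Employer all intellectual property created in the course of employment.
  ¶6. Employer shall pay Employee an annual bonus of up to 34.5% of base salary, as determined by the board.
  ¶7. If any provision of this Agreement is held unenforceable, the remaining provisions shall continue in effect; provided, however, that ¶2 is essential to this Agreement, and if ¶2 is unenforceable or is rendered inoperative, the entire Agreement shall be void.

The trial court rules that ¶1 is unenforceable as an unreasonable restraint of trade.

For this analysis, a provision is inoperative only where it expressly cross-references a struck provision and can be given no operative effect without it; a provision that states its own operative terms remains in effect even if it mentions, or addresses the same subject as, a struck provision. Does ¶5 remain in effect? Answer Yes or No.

Yes

¶1 is struck. ¶3 operates only by reference to ¶1, so it falls with ¶1. ¶4 operates only by reference to ¶3, so it falls with ¶3. ¶7 makes ¶2 an essential term, but ¶2 is unaffected, so the severability proviso in ¶7 preserves the remaining provisions. ¶2, ¶5, ¶6, and ¶7 remain in effect. ¶5 is among the surviving provisions, so the answer is yes.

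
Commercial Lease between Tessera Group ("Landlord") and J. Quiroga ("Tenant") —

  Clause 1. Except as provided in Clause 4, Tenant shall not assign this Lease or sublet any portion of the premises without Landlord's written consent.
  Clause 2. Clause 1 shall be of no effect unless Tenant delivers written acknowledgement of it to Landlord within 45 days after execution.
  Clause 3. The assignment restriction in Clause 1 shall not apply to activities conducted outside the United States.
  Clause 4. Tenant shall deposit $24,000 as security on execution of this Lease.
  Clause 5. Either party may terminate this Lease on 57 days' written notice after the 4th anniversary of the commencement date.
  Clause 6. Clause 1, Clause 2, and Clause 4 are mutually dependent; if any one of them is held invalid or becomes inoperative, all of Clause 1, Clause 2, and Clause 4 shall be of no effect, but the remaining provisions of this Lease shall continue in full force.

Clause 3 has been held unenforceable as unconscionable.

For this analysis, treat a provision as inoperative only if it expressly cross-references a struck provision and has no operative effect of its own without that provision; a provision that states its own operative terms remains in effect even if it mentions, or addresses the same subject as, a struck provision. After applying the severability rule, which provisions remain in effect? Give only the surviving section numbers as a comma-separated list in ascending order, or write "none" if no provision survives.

Clause 3 is struck. No other provision's operative terms depend on Clause 3. Clause 6 ties Clause 1, Clause 2, and Clause 4 together, but none of those is affected here; the remaining provisions continue in force under Clause 6. The provisions still in force are Clause 1, Clause 2, Clause 4, Clause 5, and Clause 6.

1, 2, 4, 5, 6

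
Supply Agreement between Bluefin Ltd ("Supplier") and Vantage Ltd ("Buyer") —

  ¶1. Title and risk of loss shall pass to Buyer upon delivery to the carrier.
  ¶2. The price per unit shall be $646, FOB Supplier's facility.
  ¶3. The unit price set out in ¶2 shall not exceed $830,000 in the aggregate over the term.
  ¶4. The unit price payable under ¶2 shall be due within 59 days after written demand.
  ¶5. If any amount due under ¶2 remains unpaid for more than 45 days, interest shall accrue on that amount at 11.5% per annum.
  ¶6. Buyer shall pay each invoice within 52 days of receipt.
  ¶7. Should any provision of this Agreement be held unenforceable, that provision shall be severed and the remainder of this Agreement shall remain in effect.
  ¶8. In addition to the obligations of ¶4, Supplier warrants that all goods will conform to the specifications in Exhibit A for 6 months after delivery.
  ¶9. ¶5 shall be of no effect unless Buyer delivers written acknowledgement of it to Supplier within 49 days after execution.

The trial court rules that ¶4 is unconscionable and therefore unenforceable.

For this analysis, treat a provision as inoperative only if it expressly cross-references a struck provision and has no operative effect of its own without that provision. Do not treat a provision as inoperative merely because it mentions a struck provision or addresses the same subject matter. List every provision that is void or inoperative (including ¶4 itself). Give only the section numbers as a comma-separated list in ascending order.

¶4 is struck. ¶8 mentions ¶4 but its own obligation stands independently of ¶4, so ¶8 is not affected. Nothing else in the Agreement is defined by reference to ¶4. ¶7 is a severability clause and preserves every provision that can still be given independent effect. The provisions still in force are ¶1, ¶2, ¶3, ¶5, ¶6, ¶7, ¶8, and ¶9.

4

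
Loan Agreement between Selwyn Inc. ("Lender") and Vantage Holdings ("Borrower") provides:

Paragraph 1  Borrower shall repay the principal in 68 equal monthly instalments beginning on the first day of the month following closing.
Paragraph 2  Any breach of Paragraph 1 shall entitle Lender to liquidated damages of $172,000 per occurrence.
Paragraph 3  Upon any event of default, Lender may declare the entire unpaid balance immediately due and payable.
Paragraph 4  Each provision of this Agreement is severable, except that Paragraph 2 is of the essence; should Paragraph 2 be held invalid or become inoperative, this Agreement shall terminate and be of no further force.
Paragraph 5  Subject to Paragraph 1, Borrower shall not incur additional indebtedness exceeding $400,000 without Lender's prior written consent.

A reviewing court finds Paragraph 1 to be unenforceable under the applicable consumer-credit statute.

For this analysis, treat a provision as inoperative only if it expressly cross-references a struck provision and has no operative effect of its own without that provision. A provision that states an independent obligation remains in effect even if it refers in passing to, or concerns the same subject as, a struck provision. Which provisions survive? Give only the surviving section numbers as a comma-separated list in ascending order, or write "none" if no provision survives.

Paragraph 1 is struck. Paragraph 2 operates only by reference to Paragraph 1, so it falls with Paragraph 1. Paragraph 4 makes Paragraph 2 an essential term, and Paragraph 2 has been rendered inoperative by the cascade; under Paragraph 4, the entire Agreement is therefore void. No provision of the Agreement survives.

none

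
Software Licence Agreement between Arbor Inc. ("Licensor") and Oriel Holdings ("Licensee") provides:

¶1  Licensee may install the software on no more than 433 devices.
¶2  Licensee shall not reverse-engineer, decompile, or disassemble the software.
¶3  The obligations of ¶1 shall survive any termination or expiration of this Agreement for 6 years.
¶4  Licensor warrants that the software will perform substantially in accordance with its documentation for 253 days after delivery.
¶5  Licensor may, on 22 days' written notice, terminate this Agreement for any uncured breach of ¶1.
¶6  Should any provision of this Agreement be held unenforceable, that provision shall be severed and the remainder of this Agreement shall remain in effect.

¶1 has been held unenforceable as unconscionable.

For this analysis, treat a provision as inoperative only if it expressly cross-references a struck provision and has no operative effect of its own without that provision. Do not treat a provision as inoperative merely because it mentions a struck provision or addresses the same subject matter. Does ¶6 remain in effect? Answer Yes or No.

Yes

¶1 is struck. ¶3 merely fixes the survival period for ¶1; with ¶1 gone it has nothing to operate on and falls away. ¶5 merely fixes the termination right for breach of ¶1; with ¶1 gone it has nothing to operate on and falls away. Under the severability clause in ¶6, the remaining provisions continue in force. The provisions still in force are ¶2, ¶4, and ¶6. ¶6 is among the surviving provisions, so the answer is yes.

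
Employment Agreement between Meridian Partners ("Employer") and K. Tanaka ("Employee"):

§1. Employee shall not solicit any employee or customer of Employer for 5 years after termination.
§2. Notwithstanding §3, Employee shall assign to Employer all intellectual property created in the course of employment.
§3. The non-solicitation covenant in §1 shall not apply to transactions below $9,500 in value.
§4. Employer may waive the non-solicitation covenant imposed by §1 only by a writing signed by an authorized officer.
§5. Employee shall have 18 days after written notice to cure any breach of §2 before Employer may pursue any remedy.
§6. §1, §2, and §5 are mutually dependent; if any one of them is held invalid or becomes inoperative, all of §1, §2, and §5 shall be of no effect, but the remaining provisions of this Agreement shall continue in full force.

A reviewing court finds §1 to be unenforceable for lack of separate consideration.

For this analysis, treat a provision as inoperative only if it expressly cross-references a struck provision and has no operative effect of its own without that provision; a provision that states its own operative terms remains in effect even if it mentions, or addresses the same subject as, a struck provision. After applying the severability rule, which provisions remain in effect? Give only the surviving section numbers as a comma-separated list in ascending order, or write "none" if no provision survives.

§1 is struck. §3 has no operative effect of its own apart from §1 and is therefore inoperative. The only function of §4 is the waiver condition for §1, so it cannot stand once §1 is removed. §6 declares §1, §2, and §5 mutually dependent; since one of them has fallen, all of them are of no effect. That brings down §2 and §5 as well. The remainder continues in force under §6. Only §6 remains in effect.

6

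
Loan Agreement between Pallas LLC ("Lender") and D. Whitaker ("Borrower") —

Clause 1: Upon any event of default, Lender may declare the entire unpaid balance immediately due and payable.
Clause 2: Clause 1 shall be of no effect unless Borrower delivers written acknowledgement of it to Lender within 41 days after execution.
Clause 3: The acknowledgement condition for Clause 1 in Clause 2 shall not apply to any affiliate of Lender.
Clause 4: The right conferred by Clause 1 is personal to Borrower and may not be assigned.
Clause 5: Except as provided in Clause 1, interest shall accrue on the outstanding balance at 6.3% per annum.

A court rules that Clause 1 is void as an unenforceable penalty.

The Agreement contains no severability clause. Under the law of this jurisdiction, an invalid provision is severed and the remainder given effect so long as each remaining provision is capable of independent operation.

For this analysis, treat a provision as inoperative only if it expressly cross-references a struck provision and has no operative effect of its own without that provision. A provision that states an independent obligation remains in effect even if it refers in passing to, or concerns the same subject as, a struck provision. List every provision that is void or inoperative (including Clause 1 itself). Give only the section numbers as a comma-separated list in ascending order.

1, 2, 3, 4

Clause 1 is struck. Clause 2 has no operative effect of its own apart from Clause 1 and is therefore inoperative. Clause 4 operates only by reference to Clause 1, so it falls with Clause 1. Clause 3 does nothing except set the carve-out from the acknowledgement condition for Clause 1 by reference to Clause 2; with Clause 2 gone it has no independent effect and is inoperative. Clause 5 mentions Clause 1 but its own obligation stands independently of Clause 1, so Clause 5 is not affected. With no severability clause, the stated default rule severs what cannot stand and enforces each remaining provision that can operate on its own. Only Clause 5 remains in effect.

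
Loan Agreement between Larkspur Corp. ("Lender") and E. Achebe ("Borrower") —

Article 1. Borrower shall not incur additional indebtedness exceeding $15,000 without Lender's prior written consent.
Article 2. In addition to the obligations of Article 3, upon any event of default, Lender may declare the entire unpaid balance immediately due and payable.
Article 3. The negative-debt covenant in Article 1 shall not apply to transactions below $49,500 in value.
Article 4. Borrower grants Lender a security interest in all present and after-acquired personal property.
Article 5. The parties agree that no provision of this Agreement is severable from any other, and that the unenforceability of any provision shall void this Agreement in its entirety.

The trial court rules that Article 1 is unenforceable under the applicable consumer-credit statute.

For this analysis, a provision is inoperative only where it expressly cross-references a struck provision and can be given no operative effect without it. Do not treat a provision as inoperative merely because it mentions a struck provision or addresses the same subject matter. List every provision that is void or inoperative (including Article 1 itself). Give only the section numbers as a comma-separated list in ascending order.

Article 1 is struck. The whole of Article 3 is the carve-out from the negative-debt covenant, defined by reference to Article 1, so Article 3 cannot stand once Article 1 is removed. Article 5 provides that the Agreement is not severable, so the invalidity of any one provision voids the entire Agreement. No provision of the Agreement survives.

1, 2, 3, 4, 5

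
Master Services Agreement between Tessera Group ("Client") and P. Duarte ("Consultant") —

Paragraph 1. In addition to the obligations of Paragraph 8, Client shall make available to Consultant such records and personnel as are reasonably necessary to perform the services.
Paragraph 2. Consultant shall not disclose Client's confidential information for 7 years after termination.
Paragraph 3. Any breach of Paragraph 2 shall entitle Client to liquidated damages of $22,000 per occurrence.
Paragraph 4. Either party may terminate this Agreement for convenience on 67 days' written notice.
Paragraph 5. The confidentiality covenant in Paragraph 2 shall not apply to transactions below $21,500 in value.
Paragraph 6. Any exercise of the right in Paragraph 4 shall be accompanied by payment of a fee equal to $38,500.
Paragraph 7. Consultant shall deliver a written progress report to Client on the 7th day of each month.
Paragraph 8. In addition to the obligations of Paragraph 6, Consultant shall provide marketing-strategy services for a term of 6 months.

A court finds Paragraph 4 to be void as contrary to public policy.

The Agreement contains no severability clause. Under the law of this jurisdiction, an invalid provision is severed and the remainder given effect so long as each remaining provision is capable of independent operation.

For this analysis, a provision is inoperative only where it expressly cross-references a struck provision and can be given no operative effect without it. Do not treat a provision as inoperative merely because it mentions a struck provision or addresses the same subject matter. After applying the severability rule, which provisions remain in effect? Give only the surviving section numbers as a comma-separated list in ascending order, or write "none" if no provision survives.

Paragraph 4 is struck. Paragraph 6 has no operative effect of its own apart from Paragraph 4 and is therefore inoperative. Although Paragraph 8 refers to Paragraph 6, its operative terms do not depend on Paragraph 6, so it remains in effect. With no severability clause, the stated default rule severs what cannot stand and enforces each remaining provision that can operate on its own. The provisions still in force are Paragraph 1, Paragraph 2, Paragraph 3, Paragraph 5, Paragraph 7, and Paragraph 8.

1, 2, 3, 5, 7, 8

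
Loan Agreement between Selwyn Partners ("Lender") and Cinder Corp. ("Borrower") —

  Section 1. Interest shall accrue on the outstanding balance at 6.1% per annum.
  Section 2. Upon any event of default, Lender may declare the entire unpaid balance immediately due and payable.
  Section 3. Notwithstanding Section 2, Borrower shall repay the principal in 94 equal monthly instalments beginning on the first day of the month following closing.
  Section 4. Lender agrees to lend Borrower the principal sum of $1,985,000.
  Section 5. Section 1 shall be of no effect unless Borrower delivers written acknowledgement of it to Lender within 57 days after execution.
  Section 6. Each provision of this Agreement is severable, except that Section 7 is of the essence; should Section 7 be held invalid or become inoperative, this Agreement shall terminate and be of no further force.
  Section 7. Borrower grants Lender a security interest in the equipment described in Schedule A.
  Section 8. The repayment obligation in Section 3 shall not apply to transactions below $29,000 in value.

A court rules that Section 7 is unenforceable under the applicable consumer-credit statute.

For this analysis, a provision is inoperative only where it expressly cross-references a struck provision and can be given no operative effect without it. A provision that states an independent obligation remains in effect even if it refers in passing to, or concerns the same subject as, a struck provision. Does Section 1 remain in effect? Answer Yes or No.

Section 7 is struck. Nothing else in the Agreement is defined by reference to Section 7. Section 6 makes Section 7 an essential term, and Section 7 is the provision held invalid; under Section 6, the entire Agreement is therefore void. No provision of the Agreement survives. Section 1 is among the inoperative provisions, so the answer is no.

No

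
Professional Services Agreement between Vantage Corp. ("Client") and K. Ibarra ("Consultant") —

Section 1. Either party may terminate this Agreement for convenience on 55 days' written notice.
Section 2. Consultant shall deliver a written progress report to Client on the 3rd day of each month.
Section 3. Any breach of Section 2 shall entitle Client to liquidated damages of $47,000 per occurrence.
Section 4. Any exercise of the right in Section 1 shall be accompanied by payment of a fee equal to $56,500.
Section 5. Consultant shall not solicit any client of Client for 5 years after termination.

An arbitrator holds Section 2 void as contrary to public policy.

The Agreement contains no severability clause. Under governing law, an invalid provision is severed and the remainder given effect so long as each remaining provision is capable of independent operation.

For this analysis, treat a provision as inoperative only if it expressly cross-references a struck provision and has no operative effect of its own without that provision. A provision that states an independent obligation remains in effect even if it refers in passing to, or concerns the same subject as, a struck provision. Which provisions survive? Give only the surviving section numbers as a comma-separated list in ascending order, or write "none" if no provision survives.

1, 4, 5

Section 2 is struck. Section 3 operates only by reference to Section 2, so it falls with Section 2. With no severability clause, the stated default rule severs what cannot stand and enforces each remaining provision that can operate on its own. That leaves Section 1, Section 4, and Section 5 in effect.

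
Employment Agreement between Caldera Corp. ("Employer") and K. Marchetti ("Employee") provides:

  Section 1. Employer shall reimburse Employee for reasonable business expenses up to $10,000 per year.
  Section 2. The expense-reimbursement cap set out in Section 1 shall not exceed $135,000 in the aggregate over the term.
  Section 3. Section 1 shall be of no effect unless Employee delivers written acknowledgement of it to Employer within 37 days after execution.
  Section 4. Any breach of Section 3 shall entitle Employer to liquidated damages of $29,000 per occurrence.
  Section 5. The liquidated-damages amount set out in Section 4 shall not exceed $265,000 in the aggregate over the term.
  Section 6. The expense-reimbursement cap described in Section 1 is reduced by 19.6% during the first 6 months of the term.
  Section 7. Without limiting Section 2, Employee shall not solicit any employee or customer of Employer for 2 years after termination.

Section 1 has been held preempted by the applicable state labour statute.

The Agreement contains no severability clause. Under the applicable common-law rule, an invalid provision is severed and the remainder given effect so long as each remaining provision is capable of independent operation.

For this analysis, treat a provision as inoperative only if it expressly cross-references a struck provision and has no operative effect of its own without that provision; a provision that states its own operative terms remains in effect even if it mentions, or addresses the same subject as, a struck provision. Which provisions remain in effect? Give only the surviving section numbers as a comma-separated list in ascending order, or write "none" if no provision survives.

7

Section 1 is struck. Section 2 does nothing except set the aggregate cap on the expense-reimbursement cap by reference to Section 1; with Section 1 gone it has no independent effect and is inoperative. Section 3 merely fixes the acknowledgement condition for Section 1; with Section 1 gone it has nothing to operate on and falls away. The whole of Section 6 is the introductory reduction to the expense-reimbursement cap, defined by reference to Section 1, so Section 6 cannot stand once Section 1 is removed. The whole of Section 4 is the liquidated-damages amount, defined by reference to Section 3, so Section 4 cannot stand once Section 3 is removed. The whole of Section 5 is the aggregate cap on the liquidated-damages amount, defined by reference to Section 4, so Section 5 cannot stand once Section 4 is removed. Although Section 7 refers to Section 2, its operative terms do not depend on Section 2, so it remains in effect. With no severability clause, the stated default rule severs what cannot stand and enforces each remaining provision that can operate on its own. Only Section 7 remains in effect.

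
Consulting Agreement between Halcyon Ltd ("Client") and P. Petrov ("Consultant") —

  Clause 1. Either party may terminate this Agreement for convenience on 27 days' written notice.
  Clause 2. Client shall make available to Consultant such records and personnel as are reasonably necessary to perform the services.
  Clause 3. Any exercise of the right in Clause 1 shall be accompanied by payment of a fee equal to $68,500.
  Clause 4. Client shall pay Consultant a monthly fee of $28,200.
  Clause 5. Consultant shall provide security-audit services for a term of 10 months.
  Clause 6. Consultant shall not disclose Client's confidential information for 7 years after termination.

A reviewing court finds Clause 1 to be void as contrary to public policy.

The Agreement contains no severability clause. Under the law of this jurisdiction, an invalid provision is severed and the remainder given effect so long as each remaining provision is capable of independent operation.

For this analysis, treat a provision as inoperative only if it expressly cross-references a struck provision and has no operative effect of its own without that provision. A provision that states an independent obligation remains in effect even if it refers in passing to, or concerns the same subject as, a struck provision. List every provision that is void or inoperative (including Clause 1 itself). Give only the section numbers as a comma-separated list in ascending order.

1, 3

Clause 1 is struck. Clause 3 merely fixes the exercise fee for Clause 1; with Clause 1 gone it has nothing to operate on and falls away. With no severability clause, the stated default rule severs what cannot stand and enforces each remaining provision that can operate on its own. That leaves Clause 2, Clause 4, Clause 5, and Clause 6 in effect.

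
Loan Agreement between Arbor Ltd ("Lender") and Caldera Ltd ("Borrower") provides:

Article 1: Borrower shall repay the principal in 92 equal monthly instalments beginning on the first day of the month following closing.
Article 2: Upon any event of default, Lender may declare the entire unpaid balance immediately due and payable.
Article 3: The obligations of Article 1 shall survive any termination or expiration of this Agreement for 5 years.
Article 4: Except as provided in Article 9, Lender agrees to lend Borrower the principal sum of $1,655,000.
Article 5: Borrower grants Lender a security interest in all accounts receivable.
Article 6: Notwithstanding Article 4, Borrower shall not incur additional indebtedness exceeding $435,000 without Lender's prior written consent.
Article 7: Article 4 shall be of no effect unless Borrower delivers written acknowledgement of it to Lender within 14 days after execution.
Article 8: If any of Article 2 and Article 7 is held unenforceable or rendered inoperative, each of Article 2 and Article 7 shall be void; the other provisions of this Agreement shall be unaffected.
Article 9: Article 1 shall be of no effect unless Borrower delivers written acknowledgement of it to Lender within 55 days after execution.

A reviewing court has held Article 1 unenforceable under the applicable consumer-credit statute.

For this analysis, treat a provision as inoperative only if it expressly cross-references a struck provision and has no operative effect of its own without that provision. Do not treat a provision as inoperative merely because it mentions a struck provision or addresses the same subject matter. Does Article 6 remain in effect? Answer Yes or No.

Article 1 is struck. The only function of Article 3 is the survival period for Article 1, so it cannot stand once Article 1 is removed. Article 9 operates only by reference to Article 1, so it falls with Article 1. Article 4 mentions Article 9 but its own obligation stands independently of Article 9, so Article 4 is not affected. Article 8 ties Article 2 and Article 7 together, but none of those is affected here; the remaining provisions continue in force under Article 8. Article 2, Article 4, Article 5, Article 6, Article 7, and Article 8 remain in effect. Article 6 is among the surviving provisions, so the answer is yes.

Yes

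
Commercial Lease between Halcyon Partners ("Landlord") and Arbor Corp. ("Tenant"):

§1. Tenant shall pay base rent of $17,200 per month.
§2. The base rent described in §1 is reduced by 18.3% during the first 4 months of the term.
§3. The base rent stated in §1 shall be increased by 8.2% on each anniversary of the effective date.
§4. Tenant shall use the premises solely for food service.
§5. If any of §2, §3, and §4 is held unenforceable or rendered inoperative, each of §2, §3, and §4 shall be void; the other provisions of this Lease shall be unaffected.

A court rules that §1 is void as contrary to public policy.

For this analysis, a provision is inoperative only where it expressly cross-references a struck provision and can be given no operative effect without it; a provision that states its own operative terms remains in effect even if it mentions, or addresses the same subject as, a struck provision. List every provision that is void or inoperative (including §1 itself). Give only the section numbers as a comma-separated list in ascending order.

1, 2, 3, 4

§1 is struck. §2 operates only by reference to §1, so it falls with §1. §3 does nothing except set the escalation of the base rent by reference to §1; with §1 gone it has no independent effect and is inoperative. §5 declares §2, §3, and §4 mutually dependent; since one of them has fallen, all of them are of no effect. That brings down §4 as well. The remainder continues in force under §5. Only §5 remains in effect.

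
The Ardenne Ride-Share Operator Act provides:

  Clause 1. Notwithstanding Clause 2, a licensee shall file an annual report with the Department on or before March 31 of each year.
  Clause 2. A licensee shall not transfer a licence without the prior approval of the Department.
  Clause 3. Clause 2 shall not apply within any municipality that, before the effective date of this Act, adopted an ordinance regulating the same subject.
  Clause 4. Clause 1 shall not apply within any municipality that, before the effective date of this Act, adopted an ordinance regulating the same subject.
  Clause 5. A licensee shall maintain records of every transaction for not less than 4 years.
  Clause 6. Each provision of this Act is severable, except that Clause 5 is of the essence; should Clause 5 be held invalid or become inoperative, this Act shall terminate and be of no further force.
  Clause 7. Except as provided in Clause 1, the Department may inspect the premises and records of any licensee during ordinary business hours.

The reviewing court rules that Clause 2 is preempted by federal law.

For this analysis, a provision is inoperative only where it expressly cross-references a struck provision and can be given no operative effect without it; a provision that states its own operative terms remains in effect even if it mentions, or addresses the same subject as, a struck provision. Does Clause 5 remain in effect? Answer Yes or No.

Clause 2 is struck. The only function of Clause 3 is the local-preemption carve-out from Clause 2, so it cannot stand once Clause 2 is removed. Although Clause 1 refers to Clause 2, its operative terms do not depend on Clause 2, so it remains in effect. Clause 6 makes Clause 5 an essential term, but Clause 5 is unaffected, so the severability proviso in Clause 6 preserves the remaining provisions. Clause 1, Clause 4, Clause 5, Clause 6, and Clause 7 remain in effect. Clause 5 is among the surviving provisions, so the answer is yes.

Yes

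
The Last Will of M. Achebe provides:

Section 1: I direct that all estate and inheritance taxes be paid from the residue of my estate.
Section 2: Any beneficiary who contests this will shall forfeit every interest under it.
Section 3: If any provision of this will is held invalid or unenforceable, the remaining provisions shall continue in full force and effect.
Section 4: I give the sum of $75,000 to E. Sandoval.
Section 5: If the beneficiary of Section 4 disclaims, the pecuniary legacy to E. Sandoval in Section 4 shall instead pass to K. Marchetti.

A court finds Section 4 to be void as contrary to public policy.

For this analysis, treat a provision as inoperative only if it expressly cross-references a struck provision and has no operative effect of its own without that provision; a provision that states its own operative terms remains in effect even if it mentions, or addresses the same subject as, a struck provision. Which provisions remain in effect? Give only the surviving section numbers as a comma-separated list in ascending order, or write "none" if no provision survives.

Section 4 is struck. Section 5 merely fixes the alternative disposition for Section 4; with Section 4 gone it has nothing to operate on and falls away. Under the severability clause in Section 3, the remaining provisions continue in force. That leaves Section 1, Section 2, and Section 3 in effect.

1, 2, 3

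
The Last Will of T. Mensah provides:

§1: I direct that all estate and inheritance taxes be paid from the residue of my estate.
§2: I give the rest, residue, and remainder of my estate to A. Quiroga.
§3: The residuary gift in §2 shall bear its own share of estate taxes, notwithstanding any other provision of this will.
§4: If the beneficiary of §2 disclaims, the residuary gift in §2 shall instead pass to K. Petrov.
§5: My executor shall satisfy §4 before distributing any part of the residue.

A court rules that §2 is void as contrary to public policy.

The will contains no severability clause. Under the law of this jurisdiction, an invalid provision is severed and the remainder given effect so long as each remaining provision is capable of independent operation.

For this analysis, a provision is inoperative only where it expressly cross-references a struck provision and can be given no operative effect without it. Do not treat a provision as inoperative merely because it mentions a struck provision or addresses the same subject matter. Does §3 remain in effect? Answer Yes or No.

No

§2 is struck. The only function of §3 is the tax charge on §2, so it cannot stand once §2 is removed. §4 merely fixes the alternative disposition for §2; with §2 gone it has nothing to operate on and falls away. §5 operates only by reference to §4, so it falls with §4. Under the stated default rule, only provisions that cannot operate independently fall away; the rest are enforced. Only §1 remains in effect. §3 is among the inoperative provisions, so the answer is no.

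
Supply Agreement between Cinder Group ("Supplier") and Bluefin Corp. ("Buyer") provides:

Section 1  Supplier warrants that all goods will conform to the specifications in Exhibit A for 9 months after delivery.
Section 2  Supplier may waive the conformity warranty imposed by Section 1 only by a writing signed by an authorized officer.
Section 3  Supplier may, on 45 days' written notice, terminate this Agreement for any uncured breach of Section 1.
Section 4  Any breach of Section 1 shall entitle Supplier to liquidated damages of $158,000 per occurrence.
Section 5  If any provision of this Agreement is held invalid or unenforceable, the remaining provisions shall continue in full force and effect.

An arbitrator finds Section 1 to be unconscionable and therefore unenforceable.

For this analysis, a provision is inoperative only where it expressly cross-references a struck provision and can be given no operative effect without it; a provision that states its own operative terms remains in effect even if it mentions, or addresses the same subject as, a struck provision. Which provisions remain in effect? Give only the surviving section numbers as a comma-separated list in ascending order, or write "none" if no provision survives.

Section 1 is struck. Section 2 has no operative effect of its own apart from Section 1 and is therefore inoperative. Section 3 merely fixes the termination right for breach of Section 1; with Section 1 gone it has nothing to operate on and falls away. The whole of Section 4 is the liquidated-damages amount, defined by reference to Section 1, so Section 4 cannot stand once Section 1 is removed. Under the severability clause in Section 5, the remaining provisions continue in force. Only Section 5 remains in effect.

5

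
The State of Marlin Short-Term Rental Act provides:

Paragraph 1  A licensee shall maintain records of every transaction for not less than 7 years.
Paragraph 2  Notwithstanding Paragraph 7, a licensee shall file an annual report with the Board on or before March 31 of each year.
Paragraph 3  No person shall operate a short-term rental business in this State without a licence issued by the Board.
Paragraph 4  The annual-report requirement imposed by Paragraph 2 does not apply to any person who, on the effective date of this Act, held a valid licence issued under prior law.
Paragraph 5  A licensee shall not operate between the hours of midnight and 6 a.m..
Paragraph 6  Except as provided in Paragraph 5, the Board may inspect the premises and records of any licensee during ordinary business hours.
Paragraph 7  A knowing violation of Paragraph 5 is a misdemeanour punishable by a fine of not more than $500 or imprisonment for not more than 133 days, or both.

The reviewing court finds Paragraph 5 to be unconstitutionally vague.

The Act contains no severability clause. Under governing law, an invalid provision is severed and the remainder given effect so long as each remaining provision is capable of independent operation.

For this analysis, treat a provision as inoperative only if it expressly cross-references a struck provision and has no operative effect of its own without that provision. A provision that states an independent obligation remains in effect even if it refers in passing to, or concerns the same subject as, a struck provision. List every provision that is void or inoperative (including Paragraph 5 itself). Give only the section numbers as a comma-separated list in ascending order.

Paragraph 5 is struck. Paragraph 7 operates only by reference to Paragraph 5, so it falls with Paragraph 5. Paragraph 2 mentions Paragraph 7 but its own obligation stands independently of Paragraph 7, so Paragraph 2 is not affected. Paragraph 6 mentions Paragraph 5 but its own obligation stands independently of Paragraph 5, so Paragraph 6 is not affected. Under the stated default rule, only provisions that cannot operate independently fall away; the rest are enforced. Paragraph 1, Paragraph 2, Paragraph 3, Paragraph 4, and Paragraph 6 remain in effect.

5, 7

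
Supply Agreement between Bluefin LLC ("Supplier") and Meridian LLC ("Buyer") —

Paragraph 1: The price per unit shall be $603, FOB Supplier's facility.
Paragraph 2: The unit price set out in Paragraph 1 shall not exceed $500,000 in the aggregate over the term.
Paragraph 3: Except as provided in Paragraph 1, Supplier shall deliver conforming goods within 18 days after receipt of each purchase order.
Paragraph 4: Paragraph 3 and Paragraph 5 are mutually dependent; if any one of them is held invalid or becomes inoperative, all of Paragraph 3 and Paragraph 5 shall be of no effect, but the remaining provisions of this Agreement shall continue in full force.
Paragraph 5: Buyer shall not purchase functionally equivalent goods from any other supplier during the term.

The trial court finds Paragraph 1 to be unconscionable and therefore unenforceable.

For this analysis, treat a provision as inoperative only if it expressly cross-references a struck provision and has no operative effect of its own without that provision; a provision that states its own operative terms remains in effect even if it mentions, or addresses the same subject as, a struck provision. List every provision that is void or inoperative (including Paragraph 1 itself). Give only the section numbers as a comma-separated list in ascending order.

1, 2

Paragraph 1 is struck. Paragraph 2 operates only by reference to Paragraph 1, so it falls with Paragraph 1. Although Paragraph 3 refers to Paragraph 1, its operative terms do not depend on Paragraph 1, so it remains in effect. Paragraph 4 ties Paragraph 3 and Paragraph 5 together, but none of those is affected here; the remaining provisions continue in force under Paragraph 4. That leaves Paragraph 3, Paragraph 4, and Paragraph 5 in effect.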